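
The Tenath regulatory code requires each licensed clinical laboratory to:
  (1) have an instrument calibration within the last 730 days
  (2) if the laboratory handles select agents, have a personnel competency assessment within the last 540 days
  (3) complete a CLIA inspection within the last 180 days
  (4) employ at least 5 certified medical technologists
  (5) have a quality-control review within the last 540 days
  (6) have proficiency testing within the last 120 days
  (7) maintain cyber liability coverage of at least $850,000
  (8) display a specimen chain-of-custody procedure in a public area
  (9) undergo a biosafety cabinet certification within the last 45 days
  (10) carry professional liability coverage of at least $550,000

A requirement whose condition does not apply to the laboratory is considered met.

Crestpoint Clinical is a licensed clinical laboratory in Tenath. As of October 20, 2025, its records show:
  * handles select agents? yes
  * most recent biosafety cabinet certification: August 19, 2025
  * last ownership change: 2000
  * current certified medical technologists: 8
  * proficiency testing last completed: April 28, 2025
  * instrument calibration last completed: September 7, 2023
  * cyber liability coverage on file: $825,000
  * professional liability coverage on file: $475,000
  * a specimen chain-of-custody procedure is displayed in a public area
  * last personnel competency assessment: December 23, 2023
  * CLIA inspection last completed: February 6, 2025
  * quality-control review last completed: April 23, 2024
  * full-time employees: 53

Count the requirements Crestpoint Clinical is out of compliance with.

1. instrument calibration 774 days ago vs limit 730 → not met
2. condition 'handles select agents' holds; personnel competency assessment 667 days ago vs limit 540 → not met
3. CLIA inspection 256 days ago vs limit 180 → not met
4. certified medical technologists 8 ≥ 5 → met
5. quality-control review 545 days ago vs limit 540 → not met
6. proficiency testing 175 days ago vs limit 120 → not met
7. cyber liability coverage $825,000 < $850,000 → not met
8. specimen chain-of-custody procedure present → met
9. biosafety cabinet certification 62 days ago vs limit 45 → not met
10. professional liability coverage $475,000 < $550,000 → not met
Not met: 8 of 10

8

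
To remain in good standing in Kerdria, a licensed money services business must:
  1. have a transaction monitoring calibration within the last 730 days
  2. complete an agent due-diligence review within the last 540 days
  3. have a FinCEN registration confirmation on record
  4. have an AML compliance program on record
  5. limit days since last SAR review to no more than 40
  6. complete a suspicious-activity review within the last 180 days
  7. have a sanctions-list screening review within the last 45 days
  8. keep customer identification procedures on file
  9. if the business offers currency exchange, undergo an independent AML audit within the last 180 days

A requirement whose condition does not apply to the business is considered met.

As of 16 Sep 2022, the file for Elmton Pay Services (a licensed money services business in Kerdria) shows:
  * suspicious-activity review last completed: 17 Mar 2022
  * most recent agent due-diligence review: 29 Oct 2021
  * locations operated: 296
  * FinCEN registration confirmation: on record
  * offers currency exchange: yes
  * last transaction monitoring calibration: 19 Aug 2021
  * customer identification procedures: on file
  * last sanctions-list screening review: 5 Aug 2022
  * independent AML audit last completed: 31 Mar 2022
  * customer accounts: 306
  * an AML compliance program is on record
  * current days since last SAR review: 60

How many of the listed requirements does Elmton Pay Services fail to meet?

1. transaction monitoring calibration 393 days ago vs limit 730 → met
2. agent due-diligence review 322 days ago vs limit 540 → met
3. FinCEN registration confirmation present → met
4. AML compliance program present → met
5. days since last SAR review 60 > 40 → not met
6. suspicious-activity review 183 days ago vs limit 180 → not met
7. sanctions-list screening review 42 days ago vs limit 45 → met
8. customer identification procedures present → met
9. condition 'offers currency exchange' holds; independent AML audit 169 days ago vs limit 180 → met
Not met: 2 of 9

2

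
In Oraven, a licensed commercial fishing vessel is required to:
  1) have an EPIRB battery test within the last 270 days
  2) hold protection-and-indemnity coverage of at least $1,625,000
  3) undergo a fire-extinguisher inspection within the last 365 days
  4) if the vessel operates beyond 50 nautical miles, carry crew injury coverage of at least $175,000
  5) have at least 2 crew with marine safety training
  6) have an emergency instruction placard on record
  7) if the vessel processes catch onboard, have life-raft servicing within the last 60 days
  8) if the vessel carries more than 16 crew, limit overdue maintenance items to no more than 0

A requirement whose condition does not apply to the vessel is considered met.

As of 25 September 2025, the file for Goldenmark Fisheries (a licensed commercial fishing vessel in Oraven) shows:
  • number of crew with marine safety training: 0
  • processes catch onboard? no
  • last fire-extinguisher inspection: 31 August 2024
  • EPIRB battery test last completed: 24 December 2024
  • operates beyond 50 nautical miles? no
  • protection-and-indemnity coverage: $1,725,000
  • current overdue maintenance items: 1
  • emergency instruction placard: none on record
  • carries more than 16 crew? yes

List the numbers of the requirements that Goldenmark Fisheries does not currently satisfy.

1. EPIRB battery test 275 days ago vs limit 270 → not met
2. protection-and-indemnity coverage $1,725,000 ≥ $1,625,000 → met
3. fire-extinguisher inspection 390 days ago vs limit 365 → not met
4. condition 'operates beyond 50 nautical miles' does not hold → requirement n/a → met
5. crew with marine safety training 0 < 2 → not met
6. emergency instruction placard absent → not met
7. condition 'processes catch onboard' does not hold → requirement n/a → met
8. condition 'carries more than 16 crew' holds; overdue maintenance items 1 > 0 → not met
Not met: 1, 3, 5, 6, 8

1, 3, 5, 6, 8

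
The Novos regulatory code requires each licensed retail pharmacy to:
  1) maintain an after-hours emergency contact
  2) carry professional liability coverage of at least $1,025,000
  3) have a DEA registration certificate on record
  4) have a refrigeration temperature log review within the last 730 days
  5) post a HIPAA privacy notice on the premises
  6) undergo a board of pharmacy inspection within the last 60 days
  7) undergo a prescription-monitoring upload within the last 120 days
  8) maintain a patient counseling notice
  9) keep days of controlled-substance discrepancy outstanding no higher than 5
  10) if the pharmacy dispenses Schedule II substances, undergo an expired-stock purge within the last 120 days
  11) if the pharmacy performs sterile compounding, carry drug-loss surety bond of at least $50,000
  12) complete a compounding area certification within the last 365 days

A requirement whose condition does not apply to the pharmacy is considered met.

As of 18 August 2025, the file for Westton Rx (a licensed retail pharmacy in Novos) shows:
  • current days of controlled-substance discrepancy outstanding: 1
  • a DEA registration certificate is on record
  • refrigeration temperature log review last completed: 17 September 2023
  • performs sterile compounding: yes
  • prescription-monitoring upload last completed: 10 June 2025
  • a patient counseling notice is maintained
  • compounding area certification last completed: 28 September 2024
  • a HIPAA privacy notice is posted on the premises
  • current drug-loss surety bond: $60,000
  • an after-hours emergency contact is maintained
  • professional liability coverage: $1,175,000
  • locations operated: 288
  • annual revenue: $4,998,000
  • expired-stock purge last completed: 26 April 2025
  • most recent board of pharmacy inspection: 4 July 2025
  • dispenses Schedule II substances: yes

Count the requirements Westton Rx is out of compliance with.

1. after-hours emergency contact present → met
2. professional liability coverage $1,175,000 ≥ $1,025,000 → met
3. DEA registration certificate present → met
4. refrigeration temperature log review 701 days ago vs limit 730 → met
5. HIPAA privacy notice present → met
6. board of pharmacy inspection 45 days ago vs limit 60 → met
7. prescription-monitoring upload 69 days ago vs limit 120 → met
8. patient counseling notice present → met
9. days of controlled-substance discrepancy outstanding 1 ≤ 5 → met
10. condition 'dispenses Schedule II substances' holds; expired-stock purge 114 days ago vs limit 120 → met
11. condition 'performs sterile compounding' holds; drug-loss surety bond $60,000 ≥ $50,000 → met
12. compounding area certification 324 days ago vs limit 365 → met
Not met: 0 of 12

0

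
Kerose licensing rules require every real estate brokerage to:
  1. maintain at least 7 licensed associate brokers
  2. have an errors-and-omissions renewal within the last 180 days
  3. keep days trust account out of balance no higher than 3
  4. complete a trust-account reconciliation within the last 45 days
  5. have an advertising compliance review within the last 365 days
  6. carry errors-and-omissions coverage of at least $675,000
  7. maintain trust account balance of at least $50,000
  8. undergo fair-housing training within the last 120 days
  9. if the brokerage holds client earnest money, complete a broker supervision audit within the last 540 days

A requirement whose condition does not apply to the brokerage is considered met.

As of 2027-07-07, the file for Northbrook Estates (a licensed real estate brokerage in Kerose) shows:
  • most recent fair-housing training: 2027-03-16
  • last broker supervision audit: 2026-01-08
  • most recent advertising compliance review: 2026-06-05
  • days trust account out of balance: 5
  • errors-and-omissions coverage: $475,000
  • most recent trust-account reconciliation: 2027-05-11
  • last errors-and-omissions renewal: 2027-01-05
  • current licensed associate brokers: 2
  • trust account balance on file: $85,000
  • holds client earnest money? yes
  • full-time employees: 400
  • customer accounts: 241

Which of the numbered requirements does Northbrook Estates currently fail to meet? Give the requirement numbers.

1, 2, 3, 4, 5, 6, 9

1. licensed associate brokers 2 < 7 → not met
2. errors-and-omissions renewal 183 days ago vs limit 180 → not met
3. days trust account out of balance 5 > 3 → not met
4. trust-account reconciliation 57 days ago vs limit 45 → not met
5. advertising compliance review 397 days ago vs limit 365 → not met
6. errors-and-omissions coverage $475,000 < $675,000 → not met
7. trust account balance $85,000 ≥ $50,000 → met
8. fair-housing training 113 days ago vs limit 120 → met
9. condition 'holds client earnest money' holds; broker supervision audit 545 days ago vs limit 540 → not met
Not met: 1, 2, 3, 4, 5, 6, 9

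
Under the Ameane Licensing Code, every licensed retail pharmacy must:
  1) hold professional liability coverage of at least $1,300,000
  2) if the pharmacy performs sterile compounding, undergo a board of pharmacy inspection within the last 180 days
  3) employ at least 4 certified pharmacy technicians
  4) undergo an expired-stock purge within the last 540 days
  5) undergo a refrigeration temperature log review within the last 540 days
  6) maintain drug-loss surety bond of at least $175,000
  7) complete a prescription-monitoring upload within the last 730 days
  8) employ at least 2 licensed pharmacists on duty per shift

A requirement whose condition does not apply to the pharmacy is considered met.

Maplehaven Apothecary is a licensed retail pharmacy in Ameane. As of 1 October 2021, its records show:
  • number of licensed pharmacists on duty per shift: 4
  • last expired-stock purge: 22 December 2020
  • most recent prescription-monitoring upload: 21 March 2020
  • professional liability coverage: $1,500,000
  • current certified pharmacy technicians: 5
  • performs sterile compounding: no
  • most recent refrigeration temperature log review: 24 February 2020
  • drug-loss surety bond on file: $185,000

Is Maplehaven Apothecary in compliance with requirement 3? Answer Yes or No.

3. certified pharmacy technicians 5 ≥ 4 → met

Yes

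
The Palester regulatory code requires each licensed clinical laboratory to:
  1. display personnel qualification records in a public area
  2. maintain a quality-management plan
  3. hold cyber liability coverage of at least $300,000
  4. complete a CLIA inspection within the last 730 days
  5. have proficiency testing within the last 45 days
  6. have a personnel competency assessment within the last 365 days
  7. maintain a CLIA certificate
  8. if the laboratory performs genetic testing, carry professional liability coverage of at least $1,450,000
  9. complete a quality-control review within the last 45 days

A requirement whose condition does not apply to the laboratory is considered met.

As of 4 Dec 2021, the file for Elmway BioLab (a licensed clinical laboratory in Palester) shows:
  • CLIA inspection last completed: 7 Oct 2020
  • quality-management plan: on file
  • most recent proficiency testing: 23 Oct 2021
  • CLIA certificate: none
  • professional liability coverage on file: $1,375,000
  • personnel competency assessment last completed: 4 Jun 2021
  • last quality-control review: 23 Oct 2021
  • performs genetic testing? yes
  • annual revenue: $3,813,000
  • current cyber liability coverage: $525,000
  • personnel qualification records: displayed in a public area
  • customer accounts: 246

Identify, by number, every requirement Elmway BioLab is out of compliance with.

7, 8

1. personnel qualification records present → met
2. quality-management plan present → met
3. cyber liability coverage $525,000 ≥ $300,000 → met
4. CLIA inspection 423 days ago vs limit 730 → met
5. proficiency testing 42 days ago vs limit 45 → met
6. personnel competency assessment 183 days ago vs limit 365 → met
7. CLIA certificate absent → not met
8. condition 'performs genetic testing' holds; professional liability coverage $1,375,000 < $1,450,000 → not met
9. quality-control review 42 days ago vs limit 45 → met
Not met: 7, 8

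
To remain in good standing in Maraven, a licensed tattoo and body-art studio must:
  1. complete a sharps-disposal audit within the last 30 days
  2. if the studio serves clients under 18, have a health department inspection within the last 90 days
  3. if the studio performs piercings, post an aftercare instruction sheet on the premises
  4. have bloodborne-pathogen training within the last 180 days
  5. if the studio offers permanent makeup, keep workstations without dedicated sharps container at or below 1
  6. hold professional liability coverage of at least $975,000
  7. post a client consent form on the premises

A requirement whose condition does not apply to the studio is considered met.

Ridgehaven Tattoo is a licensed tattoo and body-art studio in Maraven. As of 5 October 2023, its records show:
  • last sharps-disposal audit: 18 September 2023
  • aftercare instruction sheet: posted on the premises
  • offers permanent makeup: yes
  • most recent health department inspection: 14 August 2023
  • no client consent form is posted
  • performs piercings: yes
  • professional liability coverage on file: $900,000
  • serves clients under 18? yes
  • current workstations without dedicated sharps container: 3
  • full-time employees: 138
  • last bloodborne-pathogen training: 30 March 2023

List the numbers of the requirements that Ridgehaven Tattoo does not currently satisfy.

4, 5, 6, 7

1. sharps-disposal audit 17 days ago vs limit 30 → met
2. condition 'serves clients under 18' holds; health department inspection 52 days ago vs limit 90 → met
3. condition 'performs piercings' holds; aftercare instruction sheet present → met
4. bloodborne-pathogen training 189 days ago vs limit 180 → not met
5. condition 'offers permanent makeup' holds; workstations without dedicated sharps container 3 > 1 → not met
6. professional liability coverage $900,000 < $975,000 → not met
7. client consent form absent → not met
Not met: 4, 5, 6, 7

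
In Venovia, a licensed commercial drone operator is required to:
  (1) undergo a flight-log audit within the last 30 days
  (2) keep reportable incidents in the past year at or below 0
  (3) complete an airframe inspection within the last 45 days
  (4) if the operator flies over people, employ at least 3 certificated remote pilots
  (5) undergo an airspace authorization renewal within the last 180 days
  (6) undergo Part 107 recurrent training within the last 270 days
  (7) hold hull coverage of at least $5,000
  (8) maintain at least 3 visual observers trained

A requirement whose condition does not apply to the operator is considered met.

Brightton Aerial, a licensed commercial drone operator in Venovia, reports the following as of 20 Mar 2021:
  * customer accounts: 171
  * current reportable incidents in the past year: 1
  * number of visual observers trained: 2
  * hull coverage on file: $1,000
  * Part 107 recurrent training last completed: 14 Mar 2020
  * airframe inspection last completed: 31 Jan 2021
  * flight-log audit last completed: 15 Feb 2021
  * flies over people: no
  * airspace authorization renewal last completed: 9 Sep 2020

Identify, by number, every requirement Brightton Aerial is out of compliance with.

1, 2, 3, 5, 6, 7, 8

1. flight-log audit 33 days ago vs limit 30 → not met
2. reportable incidents in the past year 1 > 0 → not met
3. airframe inspection 48 days ago vs limit 45 → not met
4. condition 'flies over people' does not hold → requirement n/a → met
5. airspace authorization renewal 192 days ago vs limit 180 → not met
6. Part 107 recurrent training 371 days ago vs limit 270 → not met
7. hull coverage $1,000 < $5,000 → not met
8. visual observers trained 2 < 3 → not met
Not met: 1, 2, 3, 5, 6, 7, 8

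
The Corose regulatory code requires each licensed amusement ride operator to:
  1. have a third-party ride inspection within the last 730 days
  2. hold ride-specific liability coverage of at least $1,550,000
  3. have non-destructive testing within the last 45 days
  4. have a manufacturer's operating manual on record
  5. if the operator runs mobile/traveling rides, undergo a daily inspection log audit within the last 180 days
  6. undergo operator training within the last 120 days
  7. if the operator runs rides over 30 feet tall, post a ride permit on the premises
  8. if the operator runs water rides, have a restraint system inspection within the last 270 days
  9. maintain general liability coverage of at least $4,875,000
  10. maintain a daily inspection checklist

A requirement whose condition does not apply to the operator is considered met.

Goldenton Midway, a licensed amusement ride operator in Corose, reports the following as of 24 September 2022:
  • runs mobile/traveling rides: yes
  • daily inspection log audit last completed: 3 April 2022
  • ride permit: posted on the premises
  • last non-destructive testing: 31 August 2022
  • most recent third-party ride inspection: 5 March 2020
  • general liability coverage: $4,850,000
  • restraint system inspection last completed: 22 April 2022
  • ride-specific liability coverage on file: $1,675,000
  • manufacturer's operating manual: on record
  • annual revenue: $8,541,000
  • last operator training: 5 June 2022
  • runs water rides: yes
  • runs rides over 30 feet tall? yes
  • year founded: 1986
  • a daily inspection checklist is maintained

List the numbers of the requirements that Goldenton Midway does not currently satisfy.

1. third-party ride inspection 933 days ago vs limit 730 → not met
2. ride-specific liability coverage $1,675,000 ≥ $1,550,000 → met
3. non-destructive testing 24 days ago vs limit 45 → met
4. manufacturer's operating manual present → met
5. condition 'runs mobile/traveling rides' holds; daily inspection log audit 174 days ago vs limit 180 → met
6. operator training 111 days ago vs limit 120 → met
7. condition 'runs rides over 30 feet tall' holds; ride permit present → met
8. condition 'runs water rides' holds; restraint system inspection 155 days ago vs limit 270 → met
9. general liability coverage $4,850,000 < $4,875,000 → not met
10. daily inspection checklist present → met
Not met: 1, 9

1, 9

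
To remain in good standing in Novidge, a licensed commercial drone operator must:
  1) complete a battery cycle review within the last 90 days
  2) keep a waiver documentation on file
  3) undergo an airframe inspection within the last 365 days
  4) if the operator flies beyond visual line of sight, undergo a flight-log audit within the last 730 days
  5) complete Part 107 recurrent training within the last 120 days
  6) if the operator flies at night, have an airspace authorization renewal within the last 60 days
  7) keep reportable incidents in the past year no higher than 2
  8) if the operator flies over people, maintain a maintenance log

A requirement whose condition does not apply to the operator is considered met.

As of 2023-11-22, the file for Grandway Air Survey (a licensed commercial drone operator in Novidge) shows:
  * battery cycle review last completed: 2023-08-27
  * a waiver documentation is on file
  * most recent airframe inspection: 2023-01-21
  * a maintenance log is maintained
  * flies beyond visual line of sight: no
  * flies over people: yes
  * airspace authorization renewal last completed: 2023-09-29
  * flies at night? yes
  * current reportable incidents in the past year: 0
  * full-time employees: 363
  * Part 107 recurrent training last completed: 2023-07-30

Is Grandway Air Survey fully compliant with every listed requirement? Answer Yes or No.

Yes

1. battery cycle review 87 days ago vs limit 90 → met
2. waiver documentation present → met
3. airframe inspection 305 days ago vs limit 365 → met
4. condition 'flies beyond visual line of sight' does not hold → requirement n/a → met
5. Part 107 recurrent training 115 days ago vs limit 120 → met
6. condition 'flies at night' holds; airspace authorization renewal 54 days ago vs limit 60 → met
7. reportable incidents in the past year 0 ≤ 2 → met
8. condition 'flies over people' holds; maintenance log present → met
All met.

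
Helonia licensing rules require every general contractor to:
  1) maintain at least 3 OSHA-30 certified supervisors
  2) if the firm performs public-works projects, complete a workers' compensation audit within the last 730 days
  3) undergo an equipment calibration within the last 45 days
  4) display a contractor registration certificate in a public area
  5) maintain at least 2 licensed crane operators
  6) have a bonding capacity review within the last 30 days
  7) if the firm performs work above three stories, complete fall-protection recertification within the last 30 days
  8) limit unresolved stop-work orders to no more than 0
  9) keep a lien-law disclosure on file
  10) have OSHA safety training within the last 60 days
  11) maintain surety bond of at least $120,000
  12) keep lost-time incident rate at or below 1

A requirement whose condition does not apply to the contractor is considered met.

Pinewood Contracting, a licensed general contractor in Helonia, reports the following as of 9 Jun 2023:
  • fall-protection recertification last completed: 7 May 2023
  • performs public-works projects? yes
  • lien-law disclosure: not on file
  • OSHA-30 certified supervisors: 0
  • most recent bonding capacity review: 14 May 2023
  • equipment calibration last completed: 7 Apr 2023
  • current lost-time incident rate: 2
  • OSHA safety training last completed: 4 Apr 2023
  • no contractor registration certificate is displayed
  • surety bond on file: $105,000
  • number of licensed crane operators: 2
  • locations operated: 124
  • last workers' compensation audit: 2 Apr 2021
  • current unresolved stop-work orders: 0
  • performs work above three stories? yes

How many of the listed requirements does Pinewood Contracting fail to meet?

1. OSHA-30 certified supervisors 0 < 3 → not met
2. condition 'performs public-works projects' holds; workers' compensation audit 798 days ago vs limit 730 → not met
3. equipment calibration 63 days ago vs limit 45 → not met
4. contractor registration certificate absent → not met
5. licensed crane operators 2 ≥ 2 → met
6. bonding capacity review 26 days ago vs limit 30 → met
7. condition 'performs work above three stories' holds; fall-protection recertification 33 days ago vs limit 30 → not met
8. unresolved stop-work orders 0 ≤ 0 → met
9. lien-law disclosure absent → not met
10. OSHA safety training 66 days ago vs limit 60 → not met
11. surety bond $105,000 < $120,000 → not met
12. lost-time incident rate 2 > 1 → not met
Not met: 9 of 12

9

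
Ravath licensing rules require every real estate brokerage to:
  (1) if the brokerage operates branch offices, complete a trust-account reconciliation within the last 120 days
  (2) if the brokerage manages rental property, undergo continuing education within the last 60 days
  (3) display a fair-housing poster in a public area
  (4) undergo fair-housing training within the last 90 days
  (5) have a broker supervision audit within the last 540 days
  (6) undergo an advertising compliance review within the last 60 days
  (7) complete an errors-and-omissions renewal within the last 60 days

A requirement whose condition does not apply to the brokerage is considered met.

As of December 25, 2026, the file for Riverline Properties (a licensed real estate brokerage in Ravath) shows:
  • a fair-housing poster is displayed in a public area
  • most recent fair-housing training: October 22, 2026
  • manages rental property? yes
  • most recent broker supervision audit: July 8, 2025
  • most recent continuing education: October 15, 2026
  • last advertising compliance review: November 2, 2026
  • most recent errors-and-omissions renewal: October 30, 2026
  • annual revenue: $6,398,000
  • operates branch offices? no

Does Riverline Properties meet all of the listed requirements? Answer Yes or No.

No

1. condition 'operates branch offices' does not hold → requirement n/a → met
2. condition 'manages rental property' holds; continuing education 71 days ago vs limit 60 → not met
3. fair-housing poster present → met
4. fair-housing training 64 days ago vs limit 90 → met
5. broker supervision audit 535 days ago vs limit 540 → met
6. advertising compliance review 53 days ago vs limit 60 → met
7. errors-and-omissions renewal 56 days ago vs limit 60 → met
Not met: 2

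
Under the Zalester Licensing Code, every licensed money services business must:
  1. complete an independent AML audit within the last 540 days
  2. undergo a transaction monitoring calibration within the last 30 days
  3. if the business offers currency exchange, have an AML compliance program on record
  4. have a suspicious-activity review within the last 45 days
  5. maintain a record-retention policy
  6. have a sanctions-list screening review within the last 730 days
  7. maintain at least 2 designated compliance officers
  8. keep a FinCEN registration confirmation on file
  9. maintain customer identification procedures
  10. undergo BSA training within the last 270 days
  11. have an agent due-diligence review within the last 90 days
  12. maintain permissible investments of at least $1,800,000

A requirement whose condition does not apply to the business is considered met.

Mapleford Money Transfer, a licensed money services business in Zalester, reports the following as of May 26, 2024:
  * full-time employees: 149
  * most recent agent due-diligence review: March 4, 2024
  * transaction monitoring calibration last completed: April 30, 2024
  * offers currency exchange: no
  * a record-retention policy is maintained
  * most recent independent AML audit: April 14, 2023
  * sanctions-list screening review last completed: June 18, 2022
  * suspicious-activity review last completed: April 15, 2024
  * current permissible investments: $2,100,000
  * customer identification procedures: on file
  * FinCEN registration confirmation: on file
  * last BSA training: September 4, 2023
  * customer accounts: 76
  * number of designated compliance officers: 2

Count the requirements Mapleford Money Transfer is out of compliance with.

0

1. independent AML audit 408 days ago vs limit 540 → met
2. transaction monitoring calibration 26 days ago vs limit 30 → met
3. condition 'offers currency exchange' does not hold → requirement n/a → met
4. suspicious-activity review 41 days ago vs limit 45 → met
5. record-retention policy present → met
6. sanctions-list screening review 708 days ago vs limit 730 → met
7. designated compliance officers 2 ≥ 2 → met
8. FinCEN registration confirmation present → met
9. customer identification procedures present → met
10. BSA training 265 days ago vs limit 270 → met
11. agent due-diligence review 83 days ago vs limit 90 → met
12. permissible investments $2,100,000 ≥ $1,800,000 → met
Not met: 0 of 12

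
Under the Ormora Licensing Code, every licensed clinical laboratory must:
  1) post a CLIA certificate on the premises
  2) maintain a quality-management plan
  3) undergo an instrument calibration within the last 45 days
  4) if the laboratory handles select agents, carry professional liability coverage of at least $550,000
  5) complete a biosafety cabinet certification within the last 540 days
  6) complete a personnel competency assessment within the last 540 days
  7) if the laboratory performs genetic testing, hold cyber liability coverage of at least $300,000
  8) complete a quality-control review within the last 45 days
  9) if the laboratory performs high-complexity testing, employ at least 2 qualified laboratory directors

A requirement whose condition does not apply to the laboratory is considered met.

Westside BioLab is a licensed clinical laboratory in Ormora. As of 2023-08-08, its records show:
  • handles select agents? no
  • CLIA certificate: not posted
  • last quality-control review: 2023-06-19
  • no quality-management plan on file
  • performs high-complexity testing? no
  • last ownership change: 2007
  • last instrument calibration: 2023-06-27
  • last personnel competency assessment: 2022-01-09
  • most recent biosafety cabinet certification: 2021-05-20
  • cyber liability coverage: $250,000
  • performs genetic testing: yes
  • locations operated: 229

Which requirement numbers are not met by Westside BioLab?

1, 2, 5, 6, 7, 8

1. CLIA certificate absent → not met
2. quality-management plan absent → not met
3. instrument calibration 42 days ago vs limit 45 → met
4. condition 'handles select agents' does not hold → requirement n/a → met
5. biosafety cabinet certification 810 days ago vs limit 540 → not met
6. personnel competency assessment 576 days ago vs limit 540 → not met
7. condition 'performs genetic testing' holds; cyber liability coverage $250,000 < $300,000 → not met
8. quality-control review 50 days ago vs limit 45 → not met
9. condition 'performs high-complexity testing' does not hold → requirement n/a → met
Not met: 1, 2, 5, 6, 7, 8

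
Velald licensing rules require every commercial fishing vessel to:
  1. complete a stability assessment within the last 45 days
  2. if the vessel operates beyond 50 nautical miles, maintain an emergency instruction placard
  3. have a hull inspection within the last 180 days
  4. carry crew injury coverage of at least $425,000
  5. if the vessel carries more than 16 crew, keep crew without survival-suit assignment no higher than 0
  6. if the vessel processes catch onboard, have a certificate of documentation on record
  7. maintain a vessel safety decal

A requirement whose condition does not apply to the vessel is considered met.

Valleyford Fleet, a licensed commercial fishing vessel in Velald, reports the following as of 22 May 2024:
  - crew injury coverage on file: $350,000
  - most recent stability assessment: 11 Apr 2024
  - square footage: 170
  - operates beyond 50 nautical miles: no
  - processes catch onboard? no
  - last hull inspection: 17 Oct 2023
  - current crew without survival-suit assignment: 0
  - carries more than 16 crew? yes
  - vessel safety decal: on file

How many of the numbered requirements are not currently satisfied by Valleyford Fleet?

2

1. stability assessment 41 days ago vs limit 45 → met
2. condition 'operates beyond 50 nautical miles' does not hold → requirement n/a → met
3. hull inspection 218 days ago vs limit 180 → not met
4. crew injury coverage $350,000 < $425,000 → not met
5. condition 'carries more than 16 crew' holds; crew without survival-suit assignment 0 ≤ 0 → met
6. condition 'processes catch onboard' does not hold → requirement n/a → met
7. vessel safety decal present → met
Not met: 2 of 7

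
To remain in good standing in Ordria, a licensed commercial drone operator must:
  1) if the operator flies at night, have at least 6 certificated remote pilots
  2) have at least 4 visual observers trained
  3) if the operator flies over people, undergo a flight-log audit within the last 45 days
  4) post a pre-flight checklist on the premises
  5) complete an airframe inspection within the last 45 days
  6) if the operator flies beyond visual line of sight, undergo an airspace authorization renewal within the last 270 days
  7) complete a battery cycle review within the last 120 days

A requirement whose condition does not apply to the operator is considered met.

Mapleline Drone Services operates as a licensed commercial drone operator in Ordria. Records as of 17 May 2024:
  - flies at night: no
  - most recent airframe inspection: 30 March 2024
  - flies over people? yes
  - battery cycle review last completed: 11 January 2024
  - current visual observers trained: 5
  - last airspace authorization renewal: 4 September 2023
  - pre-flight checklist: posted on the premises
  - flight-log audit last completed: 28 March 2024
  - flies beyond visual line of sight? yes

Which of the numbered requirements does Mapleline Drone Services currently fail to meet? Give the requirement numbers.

1. condition 'flies at night' does not hold → requirement n/a → met
2. visual observers trained 5 ≥ 4 → met
3. condition 'flies over people' holds; flight-log audit 50 days ago vs limit 45 → not met
4. pre-flight checklist present → met
5. airframe inspection 48 days ago vs limit 45 → not met
6. condition 'flies beyond visual line of sight' holds; airspace authorization renewal 256 days ago vs limit 270 → met
7. battery cycle review 127 days ago vs limit 120 → not met
Not met: 3, 5, 7

3, 5, 7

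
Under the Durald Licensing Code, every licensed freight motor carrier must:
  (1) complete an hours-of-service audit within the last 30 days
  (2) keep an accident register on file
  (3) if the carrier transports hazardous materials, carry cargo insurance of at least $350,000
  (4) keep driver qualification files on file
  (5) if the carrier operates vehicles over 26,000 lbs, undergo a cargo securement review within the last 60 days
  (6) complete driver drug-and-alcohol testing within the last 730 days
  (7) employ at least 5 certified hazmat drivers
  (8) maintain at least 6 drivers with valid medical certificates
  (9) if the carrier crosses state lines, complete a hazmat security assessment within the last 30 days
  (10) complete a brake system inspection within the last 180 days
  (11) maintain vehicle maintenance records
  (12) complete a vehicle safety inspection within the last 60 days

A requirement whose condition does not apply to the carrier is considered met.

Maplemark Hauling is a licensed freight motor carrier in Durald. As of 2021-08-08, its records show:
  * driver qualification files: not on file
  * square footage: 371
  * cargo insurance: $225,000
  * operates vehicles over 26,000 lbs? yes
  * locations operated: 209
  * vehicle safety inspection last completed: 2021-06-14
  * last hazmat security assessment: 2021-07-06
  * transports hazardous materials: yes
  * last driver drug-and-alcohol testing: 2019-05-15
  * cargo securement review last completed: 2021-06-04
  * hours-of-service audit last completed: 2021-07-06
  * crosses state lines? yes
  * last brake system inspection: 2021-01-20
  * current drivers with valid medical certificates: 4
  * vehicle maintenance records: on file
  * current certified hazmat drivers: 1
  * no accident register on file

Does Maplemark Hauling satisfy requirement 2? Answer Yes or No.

No

2. accident register absent → not met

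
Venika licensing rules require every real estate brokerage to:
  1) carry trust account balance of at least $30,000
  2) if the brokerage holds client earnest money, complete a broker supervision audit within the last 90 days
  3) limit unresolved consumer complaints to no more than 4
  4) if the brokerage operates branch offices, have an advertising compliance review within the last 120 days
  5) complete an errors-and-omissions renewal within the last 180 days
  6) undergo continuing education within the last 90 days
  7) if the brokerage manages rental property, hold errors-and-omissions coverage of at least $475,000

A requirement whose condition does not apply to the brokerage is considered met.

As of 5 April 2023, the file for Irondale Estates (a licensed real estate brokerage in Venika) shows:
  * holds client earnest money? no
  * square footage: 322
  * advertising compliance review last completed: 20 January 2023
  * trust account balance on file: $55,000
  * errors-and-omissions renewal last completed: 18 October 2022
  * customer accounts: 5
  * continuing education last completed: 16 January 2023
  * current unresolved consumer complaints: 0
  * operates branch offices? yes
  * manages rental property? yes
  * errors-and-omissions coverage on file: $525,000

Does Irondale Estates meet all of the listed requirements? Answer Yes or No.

1. trust account balance $55,000 ≥ $30,000 → met
2. condition 'holds client earnest money' does not hold → requirement n/a → met
3. unresolved consumer complaints 0 ≤ 4 → met
4. condition 'operates branch offices' holds; advertising compliance review 75 days ago vs limit 120 → met
5. errors-and-omissions renewal 169 days ago vs limit 180 → met
6. continuing education 79 days ago vs limit 90 → met
7. condition 'manages rental property' holds; errors-and-omissions coverage $525,000 ≥ $475,000 → met
All met.

Yes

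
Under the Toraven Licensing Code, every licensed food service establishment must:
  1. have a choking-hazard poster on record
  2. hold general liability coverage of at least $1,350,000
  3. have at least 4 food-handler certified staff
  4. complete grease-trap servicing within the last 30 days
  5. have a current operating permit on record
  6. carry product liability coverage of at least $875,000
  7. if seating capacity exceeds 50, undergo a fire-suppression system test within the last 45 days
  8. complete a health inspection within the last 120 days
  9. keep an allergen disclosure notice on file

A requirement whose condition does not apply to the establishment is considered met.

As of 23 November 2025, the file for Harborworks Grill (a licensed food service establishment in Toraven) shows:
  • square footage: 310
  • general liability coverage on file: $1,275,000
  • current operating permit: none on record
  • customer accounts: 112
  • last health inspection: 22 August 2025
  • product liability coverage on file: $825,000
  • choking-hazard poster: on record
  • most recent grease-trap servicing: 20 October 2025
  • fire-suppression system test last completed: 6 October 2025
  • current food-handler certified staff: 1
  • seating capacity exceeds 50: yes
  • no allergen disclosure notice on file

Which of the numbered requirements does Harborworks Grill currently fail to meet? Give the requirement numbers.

1. choking-hazard poster present → met
2. general liability coverage $1,275,000 < $1,350,000 → not met
3. food-handler certified staff 1 < 4 → not met
4. grease-trap servicing 34 days ago vs limit 30 → not met
5. current operating permit absent → not met
6. product liability coverage $825,000 < $875,000 → not met
7. condition 'seating capacity exceeds 50' holds; fire-suppression system test 48 days ago vs limit 45 → not met
8. health inspection 93 days ago vs limit 120 → met
9. allergen disclosure notice absent → not met
Not met: 2, 3, 4, 5, 6, 7, 9

2, 3, 4, 5, 6, 7, 9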